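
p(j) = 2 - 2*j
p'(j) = -2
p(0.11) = 1.78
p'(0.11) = -2.00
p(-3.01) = 8.02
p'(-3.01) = -2.00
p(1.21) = -0.42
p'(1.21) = -2.00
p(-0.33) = 2.66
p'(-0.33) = -2.00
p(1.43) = -0.86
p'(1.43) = -2.00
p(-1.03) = 4.06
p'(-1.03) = -2.00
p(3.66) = -5.32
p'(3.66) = -2.00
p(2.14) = -2.28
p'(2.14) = -2.00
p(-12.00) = 26.00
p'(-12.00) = -2.00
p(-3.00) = 8.00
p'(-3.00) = -2.00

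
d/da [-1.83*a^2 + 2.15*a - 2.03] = 2.15 - 3.66*a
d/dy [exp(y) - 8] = exp(y)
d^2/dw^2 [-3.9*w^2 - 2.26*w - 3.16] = -7.80000000000000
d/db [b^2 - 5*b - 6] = 2*b - 5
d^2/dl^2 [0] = 0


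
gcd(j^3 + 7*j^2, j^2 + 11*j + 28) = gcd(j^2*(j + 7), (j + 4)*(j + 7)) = j + 7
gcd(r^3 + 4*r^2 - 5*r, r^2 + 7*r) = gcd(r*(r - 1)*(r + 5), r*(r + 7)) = r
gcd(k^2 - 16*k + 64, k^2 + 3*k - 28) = 1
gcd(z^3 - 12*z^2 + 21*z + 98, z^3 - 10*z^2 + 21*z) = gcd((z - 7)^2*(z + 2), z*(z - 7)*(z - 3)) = z - 7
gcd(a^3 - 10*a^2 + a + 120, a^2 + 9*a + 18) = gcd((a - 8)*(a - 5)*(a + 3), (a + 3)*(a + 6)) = a + 3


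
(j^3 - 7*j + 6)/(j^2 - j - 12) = (j^2 - 3*j + 2)/(j - 4)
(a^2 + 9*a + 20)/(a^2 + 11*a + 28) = (a + 5)/(a + 7)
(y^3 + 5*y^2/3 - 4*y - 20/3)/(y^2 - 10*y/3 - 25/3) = (y^2 - 4)/(y - 5)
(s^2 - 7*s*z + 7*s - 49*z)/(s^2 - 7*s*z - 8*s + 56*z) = (s + 7)/(s - 8)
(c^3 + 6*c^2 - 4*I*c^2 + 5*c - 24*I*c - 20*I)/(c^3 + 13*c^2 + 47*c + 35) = (c - 4*I)/(c + 7)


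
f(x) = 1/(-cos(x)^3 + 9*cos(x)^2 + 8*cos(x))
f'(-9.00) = 5.09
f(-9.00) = 1.07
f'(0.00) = 0.00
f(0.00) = 0.06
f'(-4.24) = -0.26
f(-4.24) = -0.59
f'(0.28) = 0.03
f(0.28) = 0.07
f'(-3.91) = -8.53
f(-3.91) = -1.37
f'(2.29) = -3.34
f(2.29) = -0.93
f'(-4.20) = -0.50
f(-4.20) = -0.61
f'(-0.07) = -0.01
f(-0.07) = 0.06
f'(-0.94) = -0.24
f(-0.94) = 0.13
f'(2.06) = -0.36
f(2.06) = -0.60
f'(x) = (-3*sin(x)*cos(x)^2 + 18*sin(x)*cos(x) + 8*sin(x))/(-cos(x)^3 + 9*cos(x)^2 + 8*cos(x))^2 = (-3*sin(x) + 8*sin(x)/cos(x)^2 + 18*tan(x))/(sin(x)^2 + 9*cos(x) + 7)^2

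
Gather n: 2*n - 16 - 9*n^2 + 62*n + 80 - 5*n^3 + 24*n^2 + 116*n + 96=-5*n^3 + 15*n^2 + 180*n + 160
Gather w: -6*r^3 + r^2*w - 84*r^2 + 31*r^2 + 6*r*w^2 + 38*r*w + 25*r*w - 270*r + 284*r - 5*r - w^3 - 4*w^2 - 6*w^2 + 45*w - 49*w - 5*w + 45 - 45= -6*r^3 - 53*r^2 + 9*r - w^3 + w^2*(6*r - 10) + w*(r^2 + 63*r - 9)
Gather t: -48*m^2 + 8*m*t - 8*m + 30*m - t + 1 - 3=-48*m^2 + 22*m + t*(8*m - 1) - 2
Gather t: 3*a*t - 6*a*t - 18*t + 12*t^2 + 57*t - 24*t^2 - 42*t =-12*t^2 + t*(-3*a - 3)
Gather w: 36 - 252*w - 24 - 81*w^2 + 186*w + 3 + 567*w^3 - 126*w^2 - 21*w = 567*w^3 - 207*w^2 - 87*w + 15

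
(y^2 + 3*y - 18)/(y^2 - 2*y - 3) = (y + 6)/(y + 1)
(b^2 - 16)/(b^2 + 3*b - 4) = (b - 4)/(b - 1)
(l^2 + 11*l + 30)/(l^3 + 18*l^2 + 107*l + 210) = 1/(l + 7)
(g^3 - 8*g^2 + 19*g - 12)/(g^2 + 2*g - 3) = (g^2 - 7*g + 12)/(g + 3)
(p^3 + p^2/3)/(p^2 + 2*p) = p*(3*p + 1)/(3*(p + 2))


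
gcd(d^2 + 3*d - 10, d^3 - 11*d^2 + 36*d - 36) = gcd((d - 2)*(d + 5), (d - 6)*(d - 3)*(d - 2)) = d - 2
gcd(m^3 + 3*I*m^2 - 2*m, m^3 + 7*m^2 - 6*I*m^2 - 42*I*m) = m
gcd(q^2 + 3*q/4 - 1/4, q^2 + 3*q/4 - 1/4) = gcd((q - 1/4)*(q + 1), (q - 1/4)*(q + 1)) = q^2 + 3*q/4 - 1/4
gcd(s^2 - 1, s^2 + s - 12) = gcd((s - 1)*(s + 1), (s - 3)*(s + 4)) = 1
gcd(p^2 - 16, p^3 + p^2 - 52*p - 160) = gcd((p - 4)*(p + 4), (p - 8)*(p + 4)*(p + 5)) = p + 4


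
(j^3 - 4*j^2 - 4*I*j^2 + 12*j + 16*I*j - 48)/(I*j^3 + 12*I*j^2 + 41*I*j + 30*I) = (-I*j^3 + j^2*(-4 + 4*I) + j*(16 - 12*I) + 48*I)/(j^3 + 12*j^2 + 41*j + 30)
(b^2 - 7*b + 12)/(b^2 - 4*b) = (b - 3)/b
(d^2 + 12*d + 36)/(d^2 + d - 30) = (d + 6)/(d - 5)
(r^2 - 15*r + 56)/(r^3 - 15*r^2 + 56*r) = 1/r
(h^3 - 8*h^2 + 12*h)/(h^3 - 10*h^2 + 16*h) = (h - 6)/(h - 8)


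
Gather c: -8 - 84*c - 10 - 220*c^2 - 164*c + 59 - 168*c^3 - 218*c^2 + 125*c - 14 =-168*c^3 - 438*c^2 - 123*c + 27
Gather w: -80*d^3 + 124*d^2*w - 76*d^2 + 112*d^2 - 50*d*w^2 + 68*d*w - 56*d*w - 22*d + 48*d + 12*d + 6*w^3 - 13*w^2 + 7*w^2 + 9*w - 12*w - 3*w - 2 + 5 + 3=-80*d^3 + 36*d^2 + 38*d + 6*w^3 + w^2*(-50*d - 6) + w*(124*d^2 + 12*d - 6) + 6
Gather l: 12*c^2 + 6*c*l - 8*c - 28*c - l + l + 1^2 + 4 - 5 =12*c^2 + 6*c*l - 36*c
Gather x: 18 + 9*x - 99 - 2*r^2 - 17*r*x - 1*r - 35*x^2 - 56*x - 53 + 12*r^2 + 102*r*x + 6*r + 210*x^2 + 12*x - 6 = 10*r^2 + 5*r + 175*x^2 + x*(85*r - 35) - 140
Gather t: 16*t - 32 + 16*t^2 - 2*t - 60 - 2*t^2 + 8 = 14*t^2 + 14*t - 84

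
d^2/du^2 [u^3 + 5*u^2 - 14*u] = 6*u + 10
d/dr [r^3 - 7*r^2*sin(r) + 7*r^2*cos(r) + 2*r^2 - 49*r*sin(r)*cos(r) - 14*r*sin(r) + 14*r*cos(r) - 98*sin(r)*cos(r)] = -7*sqrt(2)*r^2*sin(r + pi/4) + 3*r^2 - 28*r*sin(r) - 49*r*cos(2*r) + 4*r - 49*sin(2*r)/2 - 98*cos(2*r) + 14*sqrt(2)*cos(r + pi/4)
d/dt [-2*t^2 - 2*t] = -4*t - 2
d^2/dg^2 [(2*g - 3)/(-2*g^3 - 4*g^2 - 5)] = 4*(-2*g^2*(2*g - 3)*(3*g + 4)^2 + (6*g^2 + 8*g + (2*g - 3)*(3*g + 2))*(2*g^3 + 4*g^2 + 5))/(2*g^3 + 4*g^2 + 5)^3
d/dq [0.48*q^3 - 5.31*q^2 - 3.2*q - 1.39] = 1.44*q^2 - 10.62*q - 3.2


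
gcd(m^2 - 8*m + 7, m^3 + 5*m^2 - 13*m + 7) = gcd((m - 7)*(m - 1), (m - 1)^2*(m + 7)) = m - 1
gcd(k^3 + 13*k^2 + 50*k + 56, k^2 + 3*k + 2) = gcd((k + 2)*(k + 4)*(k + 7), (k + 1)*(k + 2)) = k + 2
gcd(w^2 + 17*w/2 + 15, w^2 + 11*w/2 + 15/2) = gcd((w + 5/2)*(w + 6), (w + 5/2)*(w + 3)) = w + 5/2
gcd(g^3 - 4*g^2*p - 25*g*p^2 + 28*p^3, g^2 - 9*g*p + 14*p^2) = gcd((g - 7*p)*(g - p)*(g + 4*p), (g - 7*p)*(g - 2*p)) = -g + 7*p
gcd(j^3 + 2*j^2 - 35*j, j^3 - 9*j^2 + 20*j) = j^2 - 5*j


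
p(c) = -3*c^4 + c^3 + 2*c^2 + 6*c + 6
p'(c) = -12*c^3 + 3*c^2 + 4*c + 6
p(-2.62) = -155.34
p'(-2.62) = 231.93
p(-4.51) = -1313.27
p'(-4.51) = 1149.79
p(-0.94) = -1.05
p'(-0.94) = 14.86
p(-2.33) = -98.19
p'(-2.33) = 164.76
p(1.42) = 9.22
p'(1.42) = -16.63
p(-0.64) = 2.21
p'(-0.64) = 7.81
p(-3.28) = -374.68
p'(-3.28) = 448.61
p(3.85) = -543.31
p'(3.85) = -618.93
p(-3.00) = -264.00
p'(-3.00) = 345.00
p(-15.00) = -154884.00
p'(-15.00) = 41121.00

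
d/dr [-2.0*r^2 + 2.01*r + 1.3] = 2.01 - 4.0*r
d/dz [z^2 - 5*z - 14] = 2*z - 5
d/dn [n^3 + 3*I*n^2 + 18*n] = 3*n^2 + 6*I*n + 18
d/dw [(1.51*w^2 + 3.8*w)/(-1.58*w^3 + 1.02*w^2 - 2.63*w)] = (2.3858*w^2 + 12.008*w - 7.8473)/(2.4964*w^4 - 3.2232*w^3 + 9.3512*w^2 - 5.3652*w + 6.9169)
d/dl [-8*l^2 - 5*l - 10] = -16*l - 5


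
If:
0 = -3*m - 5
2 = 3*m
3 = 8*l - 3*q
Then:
No Solution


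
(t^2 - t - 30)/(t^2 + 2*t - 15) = (t - 6)/(t - 3)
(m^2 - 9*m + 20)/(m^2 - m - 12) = (m - 5)/(m + 3)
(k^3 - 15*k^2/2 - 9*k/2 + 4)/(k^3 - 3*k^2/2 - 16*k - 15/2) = (-2*k^3 + 15*k^2 + 9*k - 8)/(-2*k^3 + 3*k^2 + 32*k + 15)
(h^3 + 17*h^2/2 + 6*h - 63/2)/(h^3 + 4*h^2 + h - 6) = (h^2 + 11*h/2 - 21/2)/(h^2 + h - 2)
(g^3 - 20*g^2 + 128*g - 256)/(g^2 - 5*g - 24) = (g^2 - 12*g + 32)/(g + 3)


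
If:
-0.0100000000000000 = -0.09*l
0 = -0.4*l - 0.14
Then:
No Solution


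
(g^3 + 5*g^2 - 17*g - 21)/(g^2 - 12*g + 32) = (g^3 + 5*g^2 - 17*g - 21)/(g^2 - 12*g + 32)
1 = 1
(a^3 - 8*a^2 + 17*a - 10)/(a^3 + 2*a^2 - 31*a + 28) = (a^2 - 7*a + 10)/(a^2 + 3*a - 28)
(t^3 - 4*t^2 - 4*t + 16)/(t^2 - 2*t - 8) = t - 2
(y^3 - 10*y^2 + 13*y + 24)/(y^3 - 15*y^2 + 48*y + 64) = (y - 3)/(y - 8)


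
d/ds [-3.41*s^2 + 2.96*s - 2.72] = 2.96 - 6.82*s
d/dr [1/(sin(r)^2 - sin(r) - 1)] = (1 - 2*sin(r))*cos(r)/(sin(r) + cos(r)^2)^2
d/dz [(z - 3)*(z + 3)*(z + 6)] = 3*z^2 + 12*z - 9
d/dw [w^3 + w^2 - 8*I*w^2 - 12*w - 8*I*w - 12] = 3*w^2 + w*(2 - 16*I) - 12 - 8*I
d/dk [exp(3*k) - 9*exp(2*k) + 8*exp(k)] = (3*exp(2*k) - 18*exp(k) + 8)*exp(k)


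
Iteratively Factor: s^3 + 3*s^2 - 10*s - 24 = (s + 2)*(s^2 + s - 12) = (s - 3)*(s + 2)*(s + 4)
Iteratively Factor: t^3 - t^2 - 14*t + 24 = (t + 4)*(t^2 - 5*t + 6) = (t - 3)*(t + 4)*(t - 2)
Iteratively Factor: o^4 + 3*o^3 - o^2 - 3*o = (o - 1)*(o^3 + 4*o^2 + 3*o) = o*(o - 1)*(o^2 + 4*o + 3) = o*(o - 1)*(o + 3)*(o + 1)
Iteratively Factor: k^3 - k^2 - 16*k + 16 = (k + 4)*(k^2 - 5*k + 4) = (k - 1)*(k + 4)*(k - 4)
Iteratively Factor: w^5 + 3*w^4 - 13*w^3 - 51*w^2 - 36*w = (w)*(w^4 + 3*w^3 - 13*w^2 - 51*w - 36) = w*(w - 4)*(w^3 + 7*w^2 + 15*w + 9) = w*(w - 4)*(w + 3)*(w^2 + 4*w + 3) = w*(w - 4)*(w + 1)*(w + 3)*(w + 3)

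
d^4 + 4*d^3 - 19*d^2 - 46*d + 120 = (d - 3)*(d - 2)*(d + 4)*(d + 5)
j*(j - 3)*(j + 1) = j^3 - 2*j^2 - 3*j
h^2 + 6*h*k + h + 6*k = (h + 1)*(h + 6*k)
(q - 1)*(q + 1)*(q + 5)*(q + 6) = q^4 + 11*q^3 + 29*q^2 - 11*q - 30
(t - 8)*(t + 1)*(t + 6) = t^3 - t^2 - 50*t - 48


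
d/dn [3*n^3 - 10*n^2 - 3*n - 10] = 9*n^2 - 20*n - 3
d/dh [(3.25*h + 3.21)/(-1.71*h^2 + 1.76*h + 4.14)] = (5.5575*h^2 + 10.9782*h + 7.8054)/(2.9241*h^4 - 6.0192*h^3 - 11.0612*h^2 + 14.5728*h + 17.1396)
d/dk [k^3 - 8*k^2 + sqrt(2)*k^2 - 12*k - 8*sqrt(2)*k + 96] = 3*k^2 - 16*k + 2*sqrt(2)*k - 12 - 8*sqrt(2)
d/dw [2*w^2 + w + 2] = 4*w + 1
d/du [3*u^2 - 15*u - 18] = 6*u - 15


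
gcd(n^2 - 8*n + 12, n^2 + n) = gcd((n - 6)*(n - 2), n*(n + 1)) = 1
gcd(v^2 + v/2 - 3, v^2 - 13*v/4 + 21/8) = v - 3/2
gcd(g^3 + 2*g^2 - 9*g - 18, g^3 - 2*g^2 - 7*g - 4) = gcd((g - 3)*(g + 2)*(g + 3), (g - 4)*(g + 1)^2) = 1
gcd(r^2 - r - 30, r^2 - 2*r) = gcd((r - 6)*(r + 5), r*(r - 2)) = 1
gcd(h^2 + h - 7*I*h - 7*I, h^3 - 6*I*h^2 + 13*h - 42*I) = h - 7*I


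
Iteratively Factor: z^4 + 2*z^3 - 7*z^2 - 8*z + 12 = (z + 3)*(z^3 - z^2 - 4*z + 4) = (z - 2)*(z + 3)*(z^2 + z - 2) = (z - 2)*(z + 2)*(z + 3)*(z - 1)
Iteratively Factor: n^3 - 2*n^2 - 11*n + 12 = (n - 4)*(n^2 + 2*n - 3) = (n - 4)*(n - 1)*(n + 3)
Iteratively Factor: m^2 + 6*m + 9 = (m + 3)*(m + 3)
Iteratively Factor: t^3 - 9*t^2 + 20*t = (t - 4)*(t^2 - 5*t) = t*(t - 4)*(t - 5)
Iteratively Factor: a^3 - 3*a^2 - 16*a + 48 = (a - 4)*(a^2 + a - 12) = (a - 4)*(a - 3)*(a + 4)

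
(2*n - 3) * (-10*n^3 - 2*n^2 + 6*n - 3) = -20*n^4 + 26*n^3 + 18*n^2 - 24*n + 9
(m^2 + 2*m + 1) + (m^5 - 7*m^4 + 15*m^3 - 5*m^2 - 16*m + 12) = m^5 - 7*m^4 + 15*m^3 - 4*m^2 - 14*m + 13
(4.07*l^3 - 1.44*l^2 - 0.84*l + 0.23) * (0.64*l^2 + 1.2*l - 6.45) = 2.6048*l^5 + 3.9624*l^4 - 28.5171*l^3 + 8.4272*l^2 + 5.694*l - 1.4835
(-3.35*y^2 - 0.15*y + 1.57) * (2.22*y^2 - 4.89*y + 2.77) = -7.437*y^4 + 16.0485*y^3 - 5.0606*y^2 - 8.0928*y + 4.3489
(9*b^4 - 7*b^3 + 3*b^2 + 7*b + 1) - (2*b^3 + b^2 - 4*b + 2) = 9*b^4 - 9*b^3 + 2*b^2 + 11*b - 1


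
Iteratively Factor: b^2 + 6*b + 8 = (b + 4)*(b + 2)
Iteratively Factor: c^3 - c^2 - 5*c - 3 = (c + 1)*(c^2 - 2*c - 3) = (c + 1)^2*(c - 3)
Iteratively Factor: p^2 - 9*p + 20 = (p - 4)*(p - 5)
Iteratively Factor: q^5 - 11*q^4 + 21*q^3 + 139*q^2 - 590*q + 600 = (q + 4)*(q^4 - 15*q^3 + 81*q^2 - 185*q + 150) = (q - 5)*(q + 4)*(q^3 - 10*q^2 + 31*q - 30) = (q - 5)*(q - 3)*(q + 4)*(q^2 - 7*q + 10) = (q - 5)^2*(q - 3)*(q + 4)*(q - 2)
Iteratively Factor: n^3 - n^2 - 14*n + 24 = (n + 4)*(n^2 - 5*n + 6) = (n - 2)*(n + 4)*(n - 3)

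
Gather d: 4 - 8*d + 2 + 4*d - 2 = 4 - 4*d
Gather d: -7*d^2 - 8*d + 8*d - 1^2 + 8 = 7 - 7*d^2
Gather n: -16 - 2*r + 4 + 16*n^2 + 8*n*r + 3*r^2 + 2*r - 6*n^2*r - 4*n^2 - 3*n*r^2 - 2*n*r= n^2*(12 - 6*r) + n*(-3*r^2 + 6*r) + 3*r^2 - 12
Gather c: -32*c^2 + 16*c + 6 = -32*c^2 + 16*c + 6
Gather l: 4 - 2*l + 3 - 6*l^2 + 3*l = -6*l^2 + l + 7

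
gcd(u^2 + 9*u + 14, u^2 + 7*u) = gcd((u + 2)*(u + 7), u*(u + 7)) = u + 7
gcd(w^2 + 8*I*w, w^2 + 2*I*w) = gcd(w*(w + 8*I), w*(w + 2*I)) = w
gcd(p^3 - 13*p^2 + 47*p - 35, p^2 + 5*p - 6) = p - 1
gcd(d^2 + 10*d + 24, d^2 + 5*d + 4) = d + 4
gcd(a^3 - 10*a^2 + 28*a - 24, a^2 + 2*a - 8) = a - 2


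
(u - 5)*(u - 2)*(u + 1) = u^3 - 6*u^2 + 3*u + 10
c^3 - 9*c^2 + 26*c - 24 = (c - 4)*(c - 3)*(c - 2)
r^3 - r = r*(r - 1)*(r + 1)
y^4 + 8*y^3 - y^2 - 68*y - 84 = (y - 3)*(y + 2)^2*(y + 7)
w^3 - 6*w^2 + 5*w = w*(w - 5)*(w - 1)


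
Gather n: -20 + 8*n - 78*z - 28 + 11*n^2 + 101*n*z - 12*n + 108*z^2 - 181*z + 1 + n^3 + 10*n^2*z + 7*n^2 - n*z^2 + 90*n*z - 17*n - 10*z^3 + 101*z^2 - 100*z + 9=n^3 + n^2*(10*z + 18) + n*(-z^2 + 191*z - 21) - 10*z^3 + 209*z^2 - 359*z - 38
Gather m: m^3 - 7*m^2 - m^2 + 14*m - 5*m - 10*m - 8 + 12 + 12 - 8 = m^3 - 8*m^2 - m + 8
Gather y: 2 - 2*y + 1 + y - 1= 2 - y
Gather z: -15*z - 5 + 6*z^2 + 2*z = 6*z^2 - 13*z - 5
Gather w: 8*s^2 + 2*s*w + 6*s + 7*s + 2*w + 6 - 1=8*s^2 + 13*s + w*(2*s + 2) + 5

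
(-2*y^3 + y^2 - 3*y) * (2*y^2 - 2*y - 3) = -4*y^5 + 6*y^4 - 2*y^3 + 3*y^2 + 9*y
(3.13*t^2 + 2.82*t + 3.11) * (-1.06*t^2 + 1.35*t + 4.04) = -3.3178*t^4 + 1.2363*t^3 + 13.1556*t^2 + 15.5913*t + 12.5644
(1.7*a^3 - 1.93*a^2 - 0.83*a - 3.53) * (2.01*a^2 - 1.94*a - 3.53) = 3.417*a^5 - 7.1773*a^4 - 3.9251*a^3 + 1.3278*a^2 + 9.7781*a + 12.4609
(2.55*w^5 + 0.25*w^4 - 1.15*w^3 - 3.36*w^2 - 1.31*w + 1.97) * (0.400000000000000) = 1.02*w^5 + 0.1*w^4 - 0.46*w^3 - 1.344*w^2 - 0.524*w + 0.788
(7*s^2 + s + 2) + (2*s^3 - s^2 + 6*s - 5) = 2*s^3 + 6*s^2 + 7*s - 3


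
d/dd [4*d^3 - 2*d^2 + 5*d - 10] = 12*d^2 - 4*d + 5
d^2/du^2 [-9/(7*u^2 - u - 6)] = 18*(-49*u^2 + 7*u + (14*u - 1)^2 + 42)/(-7*u^2 + u + 6)^3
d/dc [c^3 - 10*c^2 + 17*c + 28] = 3*c^2 - 20*c + 17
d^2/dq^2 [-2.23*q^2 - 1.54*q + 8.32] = -4.46000000000000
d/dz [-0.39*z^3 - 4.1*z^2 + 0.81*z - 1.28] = -1.17*z^2 - 8.2*z + 0.81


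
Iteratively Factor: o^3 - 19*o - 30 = (o + 3)*(o^2 - 3*o - 10) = (o + 2)*(o + 3)*(o - 5)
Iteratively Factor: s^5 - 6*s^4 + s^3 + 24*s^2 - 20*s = (s)*(s^4 - 6*s^3 + s^2 + 24*s - 20) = s*(s - 1)*(s^3 - 5*s^2 - 4*s + 20) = s*(s - 1)*(s + 2)*(s^2 - 7*s + 10) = s*(s - 2)*(s - 1)*(s + 2)*(s - 5)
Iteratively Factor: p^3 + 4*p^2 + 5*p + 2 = (p + 1)*(p^2 + 3*p + 2) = (p + 1)*(p + 2)*(p + 1)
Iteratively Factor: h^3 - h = (h + 1)*(h^2 - h) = (h - 1)*(h + 1)*(h)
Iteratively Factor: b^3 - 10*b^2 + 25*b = (b)*(b^2 - 10*b + 25) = b*(b - 5)*(b - 5)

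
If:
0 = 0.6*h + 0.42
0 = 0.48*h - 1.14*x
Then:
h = -0.70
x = -0.29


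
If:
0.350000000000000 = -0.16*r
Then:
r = -2.19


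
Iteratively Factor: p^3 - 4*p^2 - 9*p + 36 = (p + 3)*(p^2 - 7*p + 12) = (p - 4)*(p + 3)*(p - 3)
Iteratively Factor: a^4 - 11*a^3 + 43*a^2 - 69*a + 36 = (a - 3)*(a^3 - 8*a^2 + 19*a - 12) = (a - 4)*(a - 3)*(a^2 - 4*a + 3) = (a - 4)*(a - 3)^2*(a - 1)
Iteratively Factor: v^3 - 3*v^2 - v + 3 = (v - 3)*(v^2 - 1) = (v - 3)*(v + 1)*(v - 1)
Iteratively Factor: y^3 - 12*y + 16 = (y - 2)*(y^2 + 2*y - 8) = (y - 2)*(y + 4)*(y - 2)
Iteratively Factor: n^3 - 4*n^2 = (n - 4)*(n^2) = n*(n - 4)*(n)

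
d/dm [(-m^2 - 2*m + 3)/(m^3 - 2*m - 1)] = (2*(m + 1)*(-m^3 + 2*m + 1) + (3*m^2 - 2)*(m^2 + 2*m - 3))/(-m^3 + 2*m + 1)^2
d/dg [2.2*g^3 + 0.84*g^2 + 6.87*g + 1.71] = 6.6*g^2 + 1.68*g + 6.87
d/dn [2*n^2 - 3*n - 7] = 4*n - 3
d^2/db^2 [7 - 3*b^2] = -6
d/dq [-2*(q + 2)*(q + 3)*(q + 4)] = -6*q^2 - 36*q - 52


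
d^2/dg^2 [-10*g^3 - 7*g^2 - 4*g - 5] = -60*g - 14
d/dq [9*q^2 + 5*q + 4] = 18*q + 5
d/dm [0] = 0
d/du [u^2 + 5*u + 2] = 2*u + 5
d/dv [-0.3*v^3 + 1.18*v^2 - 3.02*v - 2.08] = -0.9*v^2 + 2.36*v - 3.02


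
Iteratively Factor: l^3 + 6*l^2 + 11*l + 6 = (l + 3)*(l^2 + 3*l + 2) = (l + 2)*(l + 3)*(l + 1)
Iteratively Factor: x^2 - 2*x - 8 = (x + 2)*(x - 4)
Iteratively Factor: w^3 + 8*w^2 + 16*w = (w)*(w^2 + 8*w + 16) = w*(w + 4)*(w + 4)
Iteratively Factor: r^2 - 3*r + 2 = (r - 2)*(r - 1)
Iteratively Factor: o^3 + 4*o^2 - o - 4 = (o + 4)*(o^2 - 1) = (o - 1)*(o + 4)*(o + 1)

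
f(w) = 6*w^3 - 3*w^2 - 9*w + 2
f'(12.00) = 2511.00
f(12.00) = 9830.00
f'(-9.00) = 1503.00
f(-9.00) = -4534.00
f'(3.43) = 182.19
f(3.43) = 177.96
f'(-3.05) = 176.74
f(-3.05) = -168.69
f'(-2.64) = 132.29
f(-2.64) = -105.55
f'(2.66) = 102.40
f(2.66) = 69.76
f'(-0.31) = -5.41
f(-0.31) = 4.32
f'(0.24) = -9.40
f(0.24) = -0.25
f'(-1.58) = 45.42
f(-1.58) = -14.94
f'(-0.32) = -5.24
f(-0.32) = 4.38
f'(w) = 18*w^2 - 6*w - 9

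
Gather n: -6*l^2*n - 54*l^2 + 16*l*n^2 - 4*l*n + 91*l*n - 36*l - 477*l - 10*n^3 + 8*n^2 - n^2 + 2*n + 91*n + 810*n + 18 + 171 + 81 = -54*l^2 - 513*l - 10*n^3 + n^2*(16*l + 7) + n*(-6*l^2 + 87*l + 903) + 270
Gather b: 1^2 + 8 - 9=0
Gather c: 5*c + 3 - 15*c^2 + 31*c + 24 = -15*c^2 + 36*c + 27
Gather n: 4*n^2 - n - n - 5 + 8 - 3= 4*n^2 - 2*n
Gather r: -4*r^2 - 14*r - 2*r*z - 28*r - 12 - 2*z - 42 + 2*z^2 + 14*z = -4*r^2 + r*(-2*z - 42) + 2*z^2 + 12*z - 54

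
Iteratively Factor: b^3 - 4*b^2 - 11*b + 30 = (b - 5)*(b^2 + b - 6) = (b - 5)*(b + 3)*(b - 2)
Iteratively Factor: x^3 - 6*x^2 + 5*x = (x)*(x^2 - 6*x + 5) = x*(x - 5)*(x - 1)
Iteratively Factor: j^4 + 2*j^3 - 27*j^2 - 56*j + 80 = (j - 1)*(j^3 + 3*j^2 - 24*j - 80) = (j - 1)*(j + 4)*(j^2 - j - 20) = (j - 5)*(j - 1)*(j + 4)*(j + 4)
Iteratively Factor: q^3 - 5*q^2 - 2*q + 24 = (q - 4)*(q^2 - q - 6) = (q - 4)*(q - 3)*(q + 2)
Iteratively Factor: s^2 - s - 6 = (s - 3)*(s + 2)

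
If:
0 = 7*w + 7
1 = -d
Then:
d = -1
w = -1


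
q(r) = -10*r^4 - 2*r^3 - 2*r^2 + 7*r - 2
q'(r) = -40*r^3 - 6*r^2 - 4*r + 7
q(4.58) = -4604.13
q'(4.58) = -3980.05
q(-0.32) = -4.48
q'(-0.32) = 8.98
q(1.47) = -49.08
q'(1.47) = -138.91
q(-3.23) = -1066.53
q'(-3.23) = 1305.25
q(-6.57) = -18199.22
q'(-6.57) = 11118.03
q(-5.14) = -6799.18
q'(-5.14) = 5300.91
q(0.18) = -0.83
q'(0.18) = 5.85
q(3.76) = -2108.99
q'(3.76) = -2219.16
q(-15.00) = -500057.00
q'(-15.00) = 133717.00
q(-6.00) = -12644.00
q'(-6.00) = 8455.00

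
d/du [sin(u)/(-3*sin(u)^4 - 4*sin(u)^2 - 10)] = (9*sin(u)^4 + 4*sin(u)^2 - 10)*cos(u)/(3*sin(u)^4 + 4*sin(u)^2 + 10)^2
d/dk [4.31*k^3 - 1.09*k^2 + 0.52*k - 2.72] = 12.93*k^2 - 2.18*k + 0.52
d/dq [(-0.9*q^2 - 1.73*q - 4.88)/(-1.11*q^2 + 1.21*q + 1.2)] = (-3.0093*q^2 - 12.9936*q + 3.8288)/(1.2321*q^4 - 2.6862*q^3 - 1.1999*q^2 + 2.904*q + 1.44)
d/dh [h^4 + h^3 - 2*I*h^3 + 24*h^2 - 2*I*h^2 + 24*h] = 4*h^3 + h^2*(3 - 6*I) + 4*h*(12 - I) + 24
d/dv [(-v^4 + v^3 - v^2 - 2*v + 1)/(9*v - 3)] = (-9*v^4 + 10*v^3 - 6*v^2 + 2*v - 1)/(3*(9*v^2 - 6*v + 1))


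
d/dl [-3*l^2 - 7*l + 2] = -6*l - 7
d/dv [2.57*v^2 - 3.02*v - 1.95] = 5.14*v - 3.02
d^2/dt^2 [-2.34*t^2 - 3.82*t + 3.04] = -4.68000000000000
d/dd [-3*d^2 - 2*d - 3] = -6*d - 2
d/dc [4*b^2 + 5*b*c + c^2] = 5*b + 2*c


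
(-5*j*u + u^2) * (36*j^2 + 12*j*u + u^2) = -180*j^3*u - 24*j^2*u^2 + 7*j*u^3 + u^4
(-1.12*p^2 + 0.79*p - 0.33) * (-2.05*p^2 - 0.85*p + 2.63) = 2.296*p^4 - 0.6675*p^3 - 2.9406*p^2 + 2.3582*p - 0.8679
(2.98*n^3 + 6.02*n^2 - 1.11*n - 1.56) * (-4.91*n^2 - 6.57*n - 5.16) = -14.6318*n^5 - 49.1368*n^4 - 49.4781*n^3 - 16.1109*n^2 + 15.9768*n + 8.0496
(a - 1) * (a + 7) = a^2 + 6*a - 7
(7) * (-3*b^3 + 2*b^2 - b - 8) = -21*b^3 + 14*b^2 - 7*b - 56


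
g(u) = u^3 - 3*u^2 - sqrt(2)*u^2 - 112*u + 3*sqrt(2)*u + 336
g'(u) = 3*u^2 - 6*u - 2*sqrt(2)*u - 112 + 3*sqrt(2)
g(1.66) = 149.53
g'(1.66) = -114.15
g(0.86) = 240.70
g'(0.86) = -113.13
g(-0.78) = 416.89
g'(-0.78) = -99.05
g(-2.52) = 563.51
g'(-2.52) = -66.46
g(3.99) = -100.71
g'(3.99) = -95.22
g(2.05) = 105.16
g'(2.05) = -113.25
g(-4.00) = 632.40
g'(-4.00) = -24.44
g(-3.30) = 607.59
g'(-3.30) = -45.95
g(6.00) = -253.46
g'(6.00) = -52.73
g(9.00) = -262.37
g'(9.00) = 55.79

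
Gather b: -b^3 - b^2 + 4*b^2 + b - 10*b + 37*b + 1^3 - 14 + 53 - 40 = -b^3 + 3*b^2 + 28*b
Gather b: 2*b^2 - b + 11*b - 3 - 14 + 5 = 2*b^2 + 10*b - 12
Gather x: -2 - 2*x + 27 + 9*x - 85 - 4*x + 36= 3*x - 24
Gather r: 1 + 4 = 5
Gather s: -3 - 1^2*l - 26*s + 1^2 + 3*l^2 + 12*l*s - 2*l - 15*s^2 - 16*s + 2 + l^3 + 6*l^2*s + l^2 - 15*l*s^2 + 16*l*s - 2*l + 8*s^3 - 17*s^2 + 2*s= l^3 + 4*l^2 - 5*l + 8*s^3 + s^2*(-15*l - 32) + s*(6*l^2 + 28*l - 40)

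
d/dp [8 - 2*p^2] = -4*p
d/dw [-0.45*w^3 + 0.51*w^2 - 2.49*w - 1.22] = -1.35*w^2 + 1.02*w - 2.49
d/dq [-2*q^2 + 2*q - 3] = 2 - 4*q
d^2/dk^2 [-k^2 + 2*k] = -2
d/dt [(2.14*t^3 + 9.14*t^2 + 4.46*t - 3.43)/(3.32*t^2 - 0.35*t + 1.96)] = (7.1048*t^4 - 1.498*t^3 - 5.423*t^2 + 58.604*t + 7.5411)/(11.0224*t^4 - 2.324*t^3 + 13.1369*t^2 - 1.372*t + 3.8416)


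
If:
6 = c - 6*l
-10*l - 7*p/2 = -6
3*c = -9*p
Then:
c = 32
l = 13/3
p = -32/3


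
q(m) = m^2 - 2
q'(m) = 2*m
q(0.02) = -2.00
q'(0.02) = 0.04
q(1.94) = 1.76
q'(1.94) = 3.88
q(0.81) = -1.34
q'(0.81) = 1.62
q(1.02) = -0.96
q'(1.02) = 2.04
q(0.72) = -1.48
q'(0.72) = 1.44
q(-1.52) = 0.31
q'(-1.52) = -3.04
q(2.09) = 2.37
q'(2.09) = 4.18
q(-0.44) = -1.81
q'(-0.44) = -0.88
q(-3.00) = 7.00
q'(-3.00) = -6.00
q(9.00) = 79.00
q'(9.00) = 18.00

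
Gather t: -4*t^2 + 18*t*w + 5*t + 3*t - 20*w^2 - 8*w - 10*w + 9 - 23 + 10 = -4*t^2 + t*(18*w + 8) - 20*w^2 - 18*w - 4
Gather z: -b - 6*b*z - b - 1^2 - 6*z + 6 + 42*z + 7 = -2*b + z*(36 - 6*b) + 12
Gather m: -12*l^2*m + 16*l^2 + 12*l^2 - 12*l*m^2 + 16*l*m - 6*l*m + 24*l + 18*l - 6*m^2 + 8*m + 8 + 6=28*l^2 + 42*l + m^2*(-12*l - 6) + m*(-12*l^2 + 10*l + 8) + 14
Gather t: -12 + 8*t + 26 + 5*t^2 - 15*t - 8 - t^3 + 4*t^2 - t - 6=-t^3 + 9*t^2 - 8*t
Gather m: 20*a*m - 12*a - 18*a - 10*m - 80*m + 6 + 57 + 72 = -30*a + m*(20*a - 90) + 135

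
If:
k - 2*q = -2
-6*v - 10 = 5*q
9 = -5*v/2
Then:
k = 66/25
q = 58/25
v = -18/5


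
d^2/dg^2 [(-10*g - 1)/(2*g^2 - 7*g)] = 2*(-40*g^3 - 12*g^2 + 42*g - 49)/(g^3*(8*g^3 - 84*g^2 + 294*g - 343))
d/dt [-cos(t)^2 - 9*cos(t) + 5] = (2*cos(t) + 9)*sin(t)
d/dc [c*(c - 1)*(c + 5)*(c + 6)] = 4*c^3 + 30*c^2 + 38*c - 30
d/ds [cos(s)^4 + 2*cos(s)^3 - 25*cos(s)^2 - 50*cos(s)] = 2*(-2*cos(s)^3 - 3*cos(s)^2 + 25*cos(s) + 25)*sin(s)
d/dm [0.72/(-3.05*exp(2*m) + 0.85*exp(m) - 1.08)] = (4.392*exp(m) - 0.612)*exp(m)/(3.05*exp(2*m) - 0.85*exp(m) + 1.08)^2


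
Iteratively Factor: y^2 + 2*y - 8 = (y - 2)*(y + 4)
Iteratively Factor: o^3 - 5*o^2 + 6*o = (o)*(o^2 - 5*o + 6) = o*(o - 2)*(o - 3)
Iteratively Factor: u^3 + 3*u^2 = (u)*(u^2 + 3*u) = u^2*(u + 3)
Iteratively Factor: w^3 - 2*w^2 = (w)*(w^2 - 2*w) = w^2*(w - 2)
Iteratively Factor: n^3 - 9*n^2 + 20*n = (n)*(n^2 - 9*n + 20) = n*(n - 5)*(n - 4)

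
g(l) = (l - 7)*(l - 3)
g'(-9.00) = -28.00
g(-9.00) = 192.00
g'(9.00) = 8.00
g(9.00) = 12.00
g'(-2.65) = -15.30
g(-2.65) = 54.52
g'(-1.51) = -13.02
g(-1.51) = 38.38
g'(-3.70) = -17.40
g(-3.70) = 71.69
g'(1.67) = -6.66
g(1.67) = 7.09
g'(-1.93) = -13.86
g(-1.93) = 44.02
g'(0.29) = -9.42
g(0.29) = 18.18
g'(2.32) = -5.36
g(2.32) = 3.18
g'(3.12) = -3.76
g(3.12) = -0.47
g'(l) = 2*l - 10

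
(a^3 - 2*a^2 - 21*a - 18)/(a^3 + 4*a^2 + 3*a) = (a - 6)/a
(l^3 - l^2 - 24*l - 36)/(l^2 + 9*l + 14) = (l^2 - 3*l - 18)/(l + 7)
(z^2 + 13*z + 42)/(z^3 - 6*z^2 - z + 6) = (z^2 + 13*z + 42)/(z^3 - 6*z^2 - z + 6)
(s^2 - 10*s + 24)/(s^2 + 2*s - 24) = (s - 6)/(s + 6)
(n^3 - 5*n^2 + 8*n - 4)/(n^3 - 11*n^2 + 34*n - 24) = (n^2 - 4*n + 4)/(n^2 - 10*n + 24)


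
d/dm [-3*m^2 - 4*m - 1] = -6*m - 4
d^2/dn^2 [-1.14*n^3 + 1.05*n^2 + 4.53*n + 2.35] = 2.1 - 6.84*n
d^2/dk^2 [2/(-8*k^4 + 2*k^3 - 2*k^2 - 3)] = 8*(-2*k^2*(16*k^2 - 3*k + 2)^2 + (24*k^2 - 3*k + 1)*(8*k^4 - 2*k^3 + 2*k^2 + 3))/(8*k^4 - 2*k^3 + 2*k^2 + 3)^3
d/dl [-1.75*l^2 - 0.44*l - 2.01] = -3.5*l - 0.44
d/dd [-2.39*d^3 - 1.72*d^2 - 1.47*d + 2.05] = -7.17*d^2 - 3.44*d - 1.47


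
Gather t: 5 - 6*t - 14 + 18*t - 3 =12*t - 12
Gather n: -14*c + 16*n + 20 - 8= -14*c + 16*n + 12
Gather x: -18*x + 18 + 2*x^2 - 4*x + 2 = 2*x^2 - 22*x + 20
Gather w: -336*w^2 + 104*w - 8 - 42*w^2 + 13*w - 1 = -378*w^2 + 117*w - 9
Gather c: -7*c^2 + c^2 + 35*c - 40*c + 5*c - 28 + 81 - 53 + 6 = 6 - 6*c^2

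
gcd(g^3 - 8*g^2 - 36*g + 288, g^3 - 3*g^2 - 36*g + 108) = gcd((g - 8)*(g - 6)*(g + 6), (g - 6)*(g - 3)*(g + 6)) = g^2 - 36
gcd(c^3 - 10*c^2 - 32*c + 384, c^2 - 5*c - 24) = c - 8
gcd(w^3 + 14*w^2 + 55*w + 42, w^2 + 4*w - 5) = 1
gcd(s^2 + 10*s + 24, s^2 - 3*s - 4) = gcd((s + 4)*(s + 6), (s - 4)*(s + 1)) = 1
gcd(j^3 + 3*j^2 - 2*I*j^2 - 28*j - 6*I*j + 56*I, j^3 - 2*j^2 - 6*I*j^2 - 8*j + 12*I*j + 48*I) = j - 4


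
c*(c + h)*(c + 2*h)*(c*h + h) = c^4*h + 3*c^3*h^2 + c^3*h + 2*c^2*h^3 + 3*c^2*h^2 + 2*c*h^3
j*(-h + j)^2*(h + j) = h^3*j - h^2*j^2 - h*j^3 + j^4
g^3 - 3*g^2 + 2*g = g*(g - 2)*(g - 1)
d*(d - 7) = d^2 - 7*d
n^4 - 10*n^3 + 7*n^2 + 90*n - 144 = (n - 8)*(n - 3)*(n - 2)*(n + 3)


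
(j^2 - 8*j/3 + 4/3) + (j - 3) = j^2 - 5*j/3 - 5/3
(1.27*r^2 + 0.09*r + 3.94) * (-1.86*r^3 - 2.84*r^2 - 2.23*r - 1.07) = -2.3622*r^5 - 3.7742*r^4 - 10.4161*r^3 - 12.7492*r^2 - 8.8825*r - 4.2158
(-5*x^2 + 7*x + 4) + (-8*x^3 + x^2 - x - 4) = -8*x^3 - 4*x^2 + 6*x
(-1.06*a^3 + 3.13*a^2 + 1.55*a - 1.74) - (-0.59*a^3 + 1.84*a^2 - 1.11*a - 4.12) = -0.47*a^3 + 1.29*a^2 + 2.66*a + 2.38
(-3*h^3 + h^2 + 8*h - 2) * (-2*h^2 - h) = 6*h^5 + h^4 - 17*h^3 - 4*h^2 + 2*h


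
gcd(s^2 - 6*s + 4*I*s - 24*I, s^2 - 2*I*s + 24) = s + 4*I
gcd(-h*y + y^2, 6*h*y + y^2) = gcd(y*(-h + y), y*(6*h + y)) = y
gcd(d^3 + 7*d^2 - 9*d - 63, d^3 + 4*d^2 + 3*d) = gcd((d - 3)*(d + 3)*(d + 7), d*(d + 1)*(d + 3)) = d + 3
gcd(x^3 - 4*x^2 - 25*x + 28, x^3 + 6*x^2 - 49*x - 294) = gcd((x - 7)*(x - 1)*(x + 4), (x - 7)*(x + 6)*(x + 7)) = x - 7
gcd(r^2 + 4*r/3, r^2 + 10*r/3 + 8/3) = r + 4/3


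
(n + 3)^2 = n^2 + 6*n + 9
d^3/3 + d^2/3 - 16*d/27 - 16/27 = (d/3 + 1/3)*(d - 4/3)*(d + 4/3)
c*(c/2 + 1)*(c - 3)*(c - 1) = c^4/2 - c^3 - 5*c^2/2 + 3*c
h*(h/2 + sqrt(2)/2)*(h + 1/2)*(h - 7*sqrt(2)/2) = h^4/2 - 5*sqrt(2)*h^3/4 + h^3/4 - 7*h^2/2 - 5*sqrt(2)*h^2/8 - 7*h/4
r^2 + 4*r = r*(r + 4)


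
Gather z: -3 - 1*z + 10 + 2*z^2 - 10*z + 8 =2*z^2 - 11*z + 15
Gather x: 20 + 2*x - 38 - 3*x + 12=-x - 6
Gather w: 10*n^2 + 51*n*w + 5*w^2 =10*n^2 + 51*n*w + 5*w^2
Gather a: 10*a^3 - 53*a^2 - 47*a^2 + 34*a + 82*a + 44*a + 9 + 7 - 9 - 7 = 10*a^3 - 100*a^2 + 160*a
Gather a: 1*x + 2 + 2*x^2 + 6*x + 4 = 2*x^2 + 7*x + 6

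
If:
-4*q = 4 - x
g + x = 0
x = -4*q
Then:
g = -2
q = -1/2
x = 2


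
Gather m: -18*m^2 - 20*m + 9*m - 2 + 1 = -18*m^2 - 11*m - 1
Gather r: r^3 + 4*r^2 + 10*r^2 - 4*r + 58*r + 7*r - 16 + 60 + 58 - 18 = r^3 + 14*r^2 + 61*r + 84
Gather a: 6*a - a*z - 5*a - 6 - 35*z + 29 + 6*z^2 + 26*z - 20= a*(1 - z) + 6*z^2 - 9*z + 3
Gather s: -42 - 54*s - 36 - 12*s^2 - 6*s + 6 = -12*s^2 - 60*s - 72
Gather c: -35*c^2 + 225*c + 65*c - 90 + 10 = -35*c^2 + 290*c - 80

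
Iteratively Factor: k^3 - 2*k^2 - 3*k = (k - 3)*(k^2 + k) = (k - 3)*(k + 1)*(k)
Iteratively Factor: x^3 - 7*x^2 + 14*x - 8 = (x - 4)*(x^2 - 3*x + 2) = (x - 4)*(x - 1)*(x - 2)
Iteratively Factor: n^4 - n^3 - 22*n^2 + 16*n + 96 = (n - 3)*(n^3 + 2*n^2 - 16*n - 32) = (n - 3)*(n + 2)*(n^2 - 16) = (n - 4)*(n - 3)*(n + 2)*(n + 4)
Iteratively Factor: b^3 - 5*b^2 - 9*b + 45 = (b + 3)*(b^2 - 8*b + 15) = (b - 5)*(b + 3)*(b - 3)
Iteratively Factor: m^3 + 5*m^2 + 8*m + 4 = (m + 2)*(m^2 + 3*m + 2) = (m + 2)^2*(m + 1)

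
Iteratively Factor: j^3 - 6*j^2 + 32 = (j + 2)*(j^2 - 8*j + 16) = (j - 4)*(j + 2)*(j - 4)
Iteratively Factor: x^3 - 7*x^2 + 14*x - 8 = (x - 1)*(x^2 - 6*x + 8) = (x - 4)*(x - 1)*(x - 2)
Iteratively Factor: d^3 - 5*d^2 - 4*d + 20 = (d + 2)*(d^2 - 7*d + 10) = (d - 2)*(d + 2)*(d - 5)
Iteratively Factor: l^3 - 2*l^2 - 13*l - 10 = (l + 1)*(l^2 - 3*l - 10) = (l + 1)*(l + 2)*(l - 5)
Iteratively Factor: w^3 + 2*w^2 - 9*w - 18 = (w + 2)*(w^2 - 9) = (w + 2)*(w + 3)*(w - 3)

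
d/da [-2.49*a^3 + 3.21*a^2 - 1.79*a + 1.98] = -7.47*a^2 + 6.42*a - 1.79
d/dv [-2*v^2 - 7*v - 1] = -4*v - 7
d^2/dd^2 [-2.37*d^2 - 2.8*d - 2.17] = -4.74000000000000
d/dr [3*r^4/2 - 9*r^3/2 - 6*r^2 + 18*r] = 6*r^3 - 27*r^2/2 - 12*r + 18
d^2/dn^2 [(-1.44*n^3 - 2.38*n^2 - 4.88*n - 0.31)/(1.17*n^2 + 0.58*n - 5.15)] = (1.77635683940025e-15*n^5 + 7.105427357601e-15*n^4 - 28.4526*n^3 - 62.782614*n^2 - 406.843236*n - 159.344598)/(1.601613*n^6 + 2.381886*n^5 - 19.968741*n^4 - 20.773628*n^3 + 87.896595*n^2 + 46.14915*n - 136.590875)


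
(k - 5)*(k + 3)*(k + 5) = k^3 + 3*k^2 - 25*k - 75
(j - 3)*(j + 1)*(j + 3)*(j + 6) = j^4 + 7*j^3 - 3*j^2 - 63*j - 54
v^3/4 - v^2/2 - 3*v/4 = v*(v/4 + 1/4)*(v - 3)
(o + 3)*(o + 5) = o^2 + 8*o + 15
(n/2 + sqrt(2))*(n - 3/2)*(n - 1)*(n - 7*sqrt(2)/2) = n^4/2 - 5*n^3/4 - 3*sqrt(2)*n^3/4 - 25*n^2/4 + 15*sqrt(2)*n^2/8 - 9*sqrt(2)*n/8 + 35*n/2 - 21/2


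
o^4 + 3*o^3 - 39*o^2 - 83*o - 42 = (o - 6)*(o + 1)^2*(o + 7)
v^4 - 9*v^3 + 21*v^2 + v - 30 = (v - 5)*(v - 3)*(v - 2)*(v + 1)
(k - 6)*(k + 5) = k^2 - k - 30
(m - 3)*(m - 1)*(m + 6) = m^3 + 2*m^2 - 21*m + 18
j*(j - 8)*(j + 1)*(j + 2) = j^4 - 5*j^3 - 22*j^2 - 16*j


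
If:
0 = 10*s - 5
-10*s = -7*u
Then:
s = 1/2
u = 5/7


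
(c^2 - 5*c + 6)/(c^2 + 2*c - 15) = (c - 2)/(c + 5)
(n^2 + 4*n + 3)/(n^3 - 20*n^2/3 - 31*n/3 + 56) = 3*(n + 1)/(3*n^2 - 29*n + 56)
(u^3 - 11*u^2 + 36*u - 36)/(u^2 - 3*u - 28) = (-u^3 + 11*u^2 - 36*u + 36)/(-u^2 + 3*u + 28)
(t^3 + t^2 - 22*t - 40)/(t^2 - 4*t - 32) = (t^2 - 3*t - 10)/(t - 8)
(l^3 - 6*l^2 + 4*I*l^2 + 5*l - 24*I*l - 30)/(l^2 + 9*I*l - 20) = (l^2 - l*(6 + I) + 6*I)/(l + 4*I)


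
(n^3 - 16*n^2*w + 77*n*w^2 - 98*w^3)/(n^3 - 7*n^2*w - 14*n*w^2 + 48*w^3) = (-n^2 + 14*n*w - 49*w^2)/(-n^2 + 5*n*w + 24*w^2)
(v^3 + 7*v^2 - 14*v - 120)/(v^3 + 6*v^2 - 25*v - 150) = (v - 4)/(v - 5)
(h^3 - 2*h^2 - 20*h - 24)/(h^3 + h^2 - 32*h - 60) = (h + 2)/(h + 5)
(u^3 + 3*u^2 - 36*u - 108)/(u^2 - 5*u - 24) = (u^2 - 36)/(u - 8)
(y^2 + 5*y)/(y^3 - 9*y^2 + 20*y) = (y + 5)/(y^2 - 9*y + 20)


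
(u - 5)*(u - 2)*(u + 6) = u^3 - u^2 - 32*u + 60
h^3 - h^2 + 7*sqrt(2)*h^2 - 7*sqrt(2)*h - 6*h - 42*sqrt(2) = (h - 3)*(h + 2)*(h + 7*sqrt(2))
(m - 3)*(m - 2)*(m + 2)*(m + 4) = m^4 + m^3 - 16*m^2 - 4*m + 48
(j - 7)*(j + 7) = j^2 - 49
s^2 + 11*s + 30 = (s + 5)*(s + 6)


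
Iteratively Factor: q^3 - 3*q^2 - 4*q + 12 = (q - 3)*(q^2 - 4) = (q - 3)*(q + 2)*(q - 2)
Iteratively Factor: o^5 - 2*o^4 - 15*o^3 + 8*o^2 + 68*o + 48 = (o + 2)*(o^4 - 4*o^3 - 7*o^2 + 22*o + 24) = (o + 2)^2*(o^3 - 6*o^2 + 5*o + 12) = (o - 4)*(o + 2)^2*(o^2 - 2*o - 3) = (o - 4)*(o + 1)*(o + 2)^2*(o - 3)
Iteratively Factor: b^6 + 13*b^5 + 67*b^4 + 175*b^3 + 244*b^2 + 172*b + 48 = (b + 2)*(b^5 + 11*b^4 + 45*b^3 + 85*b^2 + 74*b + 24) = (b + 2)^2*(b^4 + 9*b^3 + 27*b^2 + 31*b + 12) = (b + 1)*(b + 2)^2*(b^3 + 8*b^2 + 19*b + 12) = (b + 1)*(b + 2)^2*(b + 4)*(b^2 + 4*b + 3) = (b + 1)^2*(b + 2)^2*(b + 4)*(b + 3)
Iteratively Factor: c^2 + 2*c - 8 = (c - 2)*(c + 4)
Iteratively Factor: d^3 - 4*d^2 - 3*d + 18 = (d + 2)*(d^2 - 6*d + 9) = (d - 3)*(d + 2)*(d - 3)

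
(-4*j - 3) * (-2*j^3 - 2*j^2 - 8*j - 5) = 8*j^4 + 14*j^3 + 38*j^2 + 44*j + 15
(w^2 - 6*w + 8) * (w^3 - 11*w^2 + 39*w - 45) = w^5 - 17*w^4 + 113*w^3 - 367*w^2 + 582*w - 360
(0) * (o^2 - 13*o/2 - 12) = 0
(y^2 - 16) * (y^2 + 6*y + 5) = y^4 + 6*y^3 - 11*y^2 - 96*y - 80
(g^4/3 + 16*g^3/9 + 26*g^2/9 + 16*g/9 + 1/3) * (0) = 0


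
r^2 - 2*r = r*(r - 2)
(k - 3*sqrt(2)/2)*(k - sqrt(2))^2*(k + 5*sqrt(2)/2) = k^4 - sqrt(2)*k^3 - 19*k^2/2 + 17*sqrt(2)*k - 15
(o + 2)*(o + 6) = o^2 + 8*o + 12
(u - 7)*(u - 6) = u^2 - 13*u + 42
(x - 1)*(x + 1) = x^2 - 1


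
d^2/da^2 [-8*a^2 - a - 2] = -16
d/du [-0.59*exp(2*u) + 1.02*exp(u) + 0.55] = (1.02 - 1.18*exp(u))*exp(u)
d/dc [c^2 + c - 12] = 2*c + 1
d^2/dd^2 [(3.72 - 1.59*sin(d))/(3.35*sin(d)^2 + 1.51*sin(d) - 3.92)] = (17.843775*sin(d)^5 - 175.033815*sin(d)^4 + 33.13887*sin(d)^3 + 56.0115959999999*sin(d)^2 - 9.96040799999994*sin(d) + 95.842968)/(3.35*sin(d)^2 + 1.51*sin(d) - 3.92)^3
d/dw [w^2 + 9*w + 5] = 2*w + 9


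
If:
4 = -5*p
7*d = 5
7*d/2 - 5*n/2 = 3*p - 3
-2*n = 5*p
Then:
No Solution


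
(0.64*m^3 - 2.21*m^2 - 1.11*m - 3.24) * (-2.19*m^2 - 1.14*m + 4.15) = -1.4016*m^5 + 4.1103*m^4 + 7.6063*m^3 - 0.8105*m^2 - 0.9129*m - 13.446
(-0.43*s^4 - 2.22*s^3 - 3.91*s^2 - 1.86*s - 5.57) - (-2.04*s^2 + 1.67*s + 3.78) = -0.43*s^4 - 2.22*s^3 - 1.87*s^2 - 3.53*s - 9.35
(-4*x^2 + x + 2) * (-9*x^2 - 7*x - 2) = 36*x^4 + 19*x^3 - 17*x^2 - 16*x - 4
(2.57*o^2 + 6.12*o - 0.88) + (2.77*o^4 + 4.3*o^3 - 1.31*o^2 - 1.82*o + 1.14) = 2.77*o^4 + 4.3*o^3 + 1.26*o^2 + 4.3*o + 0.26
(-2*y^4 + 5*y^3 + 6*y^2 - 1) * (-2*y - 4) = 4*y^5 - 2*y^4 - 32*y^3 - 24*y^2 + 2*y + 4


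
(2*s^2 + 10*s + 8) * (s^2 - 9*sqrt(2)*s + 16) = 2*s^4 - 18*sqrt(2)*s^3 + 10*s^3 - 90*sqrt(2)*s^2 + 40*s^2 - 72*sqrt(2)*s + 160*s + 128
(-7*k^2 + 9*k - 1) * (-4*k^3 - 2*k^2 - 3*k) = 28*k^5 - 22*k^4 + 7*k^3 - 25*k^2 + 3*k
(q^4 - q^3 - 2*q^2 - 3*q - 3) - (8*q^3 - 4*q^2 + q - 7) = q^4 - 9*q^3 + 2*q^2 - 4*q + 4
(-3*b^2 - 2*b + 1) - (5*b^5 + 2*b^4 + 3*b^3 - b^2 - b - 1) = -5*b^5 - 2*b^4 - 3*b^3 - 2*b^2 - b + 2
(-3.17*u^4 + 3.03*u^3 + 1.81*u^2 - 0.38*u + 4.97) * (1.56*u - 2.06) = -4.9452*u^5 + 11.257*u^4 - 3.4182*u^3 - 4.3214*u^2 + 8.536*u - 10.2382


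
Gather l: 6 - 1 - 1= 4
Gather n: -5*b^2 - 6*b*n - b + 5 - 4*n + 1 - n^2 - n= -5*b^2 - b - n^2 + n*(-6*b - 5) + 6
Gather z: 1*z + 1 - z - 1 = 0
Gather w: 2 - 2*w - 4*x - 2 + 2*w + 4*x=0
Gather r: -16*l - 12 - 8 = -16*l - 20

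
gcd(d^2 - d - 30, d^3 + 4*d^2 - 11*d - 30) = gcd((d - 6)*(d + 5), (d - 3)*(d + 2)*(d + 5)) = d + 5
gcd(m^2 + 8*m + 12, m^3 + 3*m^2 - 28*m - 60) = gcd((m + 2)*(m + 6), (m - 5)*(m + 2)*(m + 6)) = m^2 + 8*m + 12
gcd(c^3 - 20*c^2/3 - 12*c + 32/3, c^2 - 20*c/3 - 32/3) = c - 8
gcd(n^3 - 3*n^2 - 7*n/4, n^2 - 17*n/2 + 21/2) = 1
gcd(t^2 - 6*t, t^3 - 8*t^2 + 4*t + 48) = t - 6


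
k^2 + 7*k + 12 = (k + 3)*(k + 4)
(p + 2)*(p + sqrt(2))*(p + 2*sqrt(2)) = p^3 + 2*p^2 + 3*sqrt(2)*p^2 + 4*p + 6*sqrt(2)*p + 8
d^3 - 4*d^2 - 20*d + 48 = (d - 6)*(d - 2)*(d + 4)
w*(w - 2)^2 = w^3 - 4*w^2 + 4*w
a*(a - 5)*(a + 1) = a^3 - 4*a^2 - 5*a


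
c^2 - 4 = (c - 2)*(c + 2)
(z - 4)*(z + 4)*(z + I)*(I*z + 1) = I*z^4 - 15*I*z^2 - 16*I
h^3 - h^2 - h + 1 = (h - 1)^2*(h + 1)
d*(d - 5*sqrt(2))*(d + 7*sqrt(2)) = d^3 + 2*sqrt(2)*d^2 - 70*d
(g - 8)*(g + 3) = g^2 - 5*g - 24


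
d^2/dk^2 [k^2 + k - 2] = 2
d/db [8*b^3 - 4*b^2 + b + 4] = 24*b^2 - 8*b + 1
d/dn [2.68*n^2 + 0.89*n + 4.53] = 5.36*n + 0.89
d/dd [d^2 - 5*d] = 2*d - 5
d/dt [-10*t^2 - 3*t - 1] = -20*t - 3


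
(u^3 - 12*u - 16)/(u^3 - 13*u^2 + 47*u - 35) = (u^3 - 12*u - 16)/(u^3 - 13*u^2 + 47*u - 35)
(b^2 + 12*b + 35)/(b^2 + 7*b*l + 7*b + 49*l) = (b + 5)/(b + 7*l)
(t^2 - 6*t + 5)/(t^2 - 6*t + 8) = (t^2 - 6*t + 5)/(t^2 - 6*t + 8)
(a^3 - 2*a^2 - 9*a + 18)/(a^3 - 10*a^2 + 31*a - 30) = (a + 3)/(a - 5)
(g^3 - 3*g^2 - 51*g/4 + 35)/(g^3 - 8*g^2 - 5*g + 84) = (g^2 + g - 35/4)/(g^2 - 4*g - 21)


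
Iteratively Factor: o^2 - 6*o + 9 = (o - 3)*(o - 3)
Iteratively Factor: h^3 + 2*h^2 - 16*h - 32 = (h + 4)*(h^2 - 2*h - 8) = (h + 2)*(h + 4)*(h - 4)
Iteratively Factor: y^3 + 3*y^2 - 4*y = (y)*(y^2 + 3*y - 4) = y*(y + 4)*(y - 1)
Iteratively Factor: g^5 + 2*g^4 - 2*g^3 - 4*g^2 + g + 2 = (g + 2)*(g^4 - 2*g^2 + 1) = (g - 1)*(g + 2)*(g^3 + g^2 - g - 1) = (g - 1)*(g + 1)*(g + 2)*(g^2 - 1) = (g - 1)*(g + 1)^2*(g + 2)*(g - 1)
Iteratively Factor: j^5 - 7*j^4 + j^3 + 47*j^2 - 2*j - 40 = (j - 5)*(j^4 - 2*j^3 - 9*j^2 + 2*j + 8) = (j - 5)*(j + 1)*(j^3 - 3*j^2 - 6*j + 8) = (j - 5)*(j - 4)*(j + 1)*(j^2 + j - 2) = (j - 5)*(j - 4)*(j + 1)*(j + 2)*(j - 1)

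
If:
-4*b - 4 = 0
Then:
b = -1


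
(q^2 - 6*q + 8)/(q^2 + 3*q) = (q^2 - 6*q + 8)/(q*(q + 3))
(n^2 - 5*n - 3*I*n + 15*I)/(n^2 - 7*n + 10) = (n - 3*I)/(n - 2)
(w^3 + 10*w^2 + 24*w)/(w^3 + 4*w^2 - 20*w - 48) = w*(w + 4)/(w^2 - 2*w - 8)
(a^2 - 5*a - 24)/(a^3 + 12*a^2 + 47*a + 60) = (a - 8)/(a^2 + 9*a + 20)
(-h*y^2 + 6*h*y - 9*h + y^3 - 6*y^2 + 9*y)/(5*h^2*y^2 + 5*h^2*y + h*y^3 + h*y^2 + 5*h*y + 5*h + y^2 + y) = (-h*y^2 + 6*h*y - 9*h + y^3 - 6*y^2 + 9*y)/(5*h^2*y^2 + 5*h^2*y + h*y^3 + h*y^2 + 5*h*y + 5*h + y^2 + y)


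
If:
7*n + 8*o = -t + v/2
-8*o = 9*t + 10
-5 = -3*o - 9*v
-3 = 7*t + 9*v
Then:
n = 259/1494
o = 2/83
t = -94/83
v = 409/747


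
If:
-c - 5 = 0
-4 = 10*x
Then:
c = -5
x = -2/5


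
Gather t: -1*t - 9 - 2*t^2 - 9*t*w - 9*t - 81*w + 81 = -2*t^2 + t*(-9*w - 10) - 81*w + 72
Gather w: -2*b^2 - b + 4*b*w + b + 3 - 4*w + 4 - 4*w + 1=-2*b^2 + w*(4*b - 8) + 8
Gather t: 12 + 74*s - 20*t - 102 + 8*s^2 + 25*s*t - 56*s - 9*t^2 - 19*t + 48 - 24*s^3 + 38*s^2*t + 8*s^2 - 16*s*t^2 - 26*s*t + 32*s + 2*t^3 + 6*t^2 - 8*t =-24*s^3 + 16*s^2 + 50*s + 2*t^3 + t^2*(-16*s - 3) + t*(38*s^2 - s - 47) - 42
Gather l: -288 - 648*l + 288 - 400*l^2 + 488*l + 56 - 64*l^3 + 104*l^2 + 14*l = -64*l^3 - 296*l^2 - 146*l + 56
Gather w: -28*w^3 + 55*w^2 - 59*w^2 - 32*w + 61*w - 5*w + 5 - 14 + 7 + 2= -28*w^3 - 4*w^2 + 24*w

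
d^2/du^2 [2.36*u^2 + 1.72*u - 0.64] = 4.72000000000000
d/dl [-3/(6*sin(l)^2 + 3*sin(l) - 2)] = 9*(4*sin(l) + 1)*cos(l)/(6*sin(l)^2 + 3*sin(l) - 2)^2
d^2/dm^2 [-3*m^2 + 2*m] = -6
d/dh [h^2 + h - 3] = 2*h + 1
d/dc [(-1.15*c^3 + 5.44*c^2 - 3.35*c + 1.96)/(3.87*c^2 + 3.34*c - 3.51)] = (-4.4505*c^4 - 7.682*c^3 + 43.2436*c^2 - 53.3592*c + 5.2121)/(14.9769*c^4 + 25.8516*c^3 - 16.0118*c^2 - 23.4468*c + 12.3201)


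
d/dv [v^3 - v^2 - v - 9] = 3*v^2 - 2*v - 1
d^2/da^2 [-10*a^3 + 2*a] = -60*a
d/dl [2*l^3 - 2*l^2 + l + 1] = 6*l^2 - 4*l + 1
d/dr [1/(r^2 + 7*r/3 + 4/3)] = 3*(-6*r - 7)/(3*r^2 + 7*r + 4)^2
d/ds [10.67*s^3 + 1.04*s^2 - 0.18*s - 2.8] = 32.01*s^2 + 2.08*s - 0.18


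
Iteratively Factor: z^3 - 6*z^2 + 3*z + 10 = (z - 2)*(z^2 - 4*z - 5) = (z - 5)*(z - 2)*(z + 1)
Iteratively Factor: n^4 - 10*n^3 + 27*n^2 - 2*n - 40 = (n - 4)*(n^3 - 6*n^2 + 3*n + 10) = (n - 4)*(n + 1)*(n^2 - 7*n + 10) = (n - 5)*(n - 4)*(n + 1)*(n - 2)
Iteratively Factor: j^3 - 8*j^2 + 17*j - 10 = (j - 1)*(j^2 - 7*j + 10) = (j - 5)*(j - 1)*(j - 2)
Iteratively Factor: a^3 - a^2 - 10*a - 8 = (a + 1)*(a^2 - 2*a - 8) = (a + 1)*(a + 2)*(a - 4)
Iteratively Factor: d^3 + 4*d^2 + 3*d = (d + 3)*(d^2 + d) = d*(d + 3)*(d + 1)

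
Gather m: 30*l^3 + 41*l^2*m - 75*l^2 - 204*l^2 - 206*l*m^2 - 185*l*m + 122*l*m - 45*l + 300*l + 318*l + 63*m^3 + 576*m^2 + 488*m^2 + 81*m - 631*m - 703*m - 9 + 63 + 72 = 30*l^3 - 279*l^2 + 573*l + 63*m^3 + m^2*(1064 - 206*l) + m*(41*l^2 - 63*l - 1253) + 126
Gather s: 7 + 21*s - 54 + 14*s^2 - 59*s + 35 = 14*s^2 - 38*s - 12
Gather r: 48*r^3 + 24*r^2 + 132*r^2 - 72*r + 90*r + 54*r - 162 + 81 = 48*r^3 + 156*r^2 + 72*r - 81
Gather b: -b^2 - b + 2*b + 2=-b^2 + b + 2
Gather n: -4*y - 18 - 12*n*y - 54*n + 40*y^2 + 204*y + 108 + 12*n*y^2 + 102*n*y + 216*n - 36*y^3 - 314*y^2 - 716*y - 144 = n*(12*y^2 + 90*y + 162) - 36*y^3 - 274*y^2 - 516*y - 54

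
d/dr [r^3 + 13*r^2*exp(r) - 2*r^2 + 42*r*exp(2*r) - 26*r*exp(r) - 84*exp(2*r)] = 13*r^2*exp(r) + 3*r^2 + 84*r*exp(2*r) - 4*r - 126*exp(2*r) - 26*exp(r)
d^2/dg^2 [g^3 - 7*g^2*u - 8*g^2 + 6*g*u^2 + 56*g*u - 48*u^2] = 6*g - 14*u - 16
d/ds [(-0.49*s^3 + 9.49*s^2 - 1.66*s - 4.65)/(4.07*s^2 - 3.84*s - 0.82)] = (-1.9943*s^4 + 3.7632*s^3 - 28.48*s^2 + 22.2874*s - 16.4948)/(16.5649*s^4 - 31.2576*s^3 + 8.0708*s^2 + 6.2976*s + 0.6724)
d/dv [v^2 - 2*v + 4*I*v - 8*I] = 2*v - 2 + 4*I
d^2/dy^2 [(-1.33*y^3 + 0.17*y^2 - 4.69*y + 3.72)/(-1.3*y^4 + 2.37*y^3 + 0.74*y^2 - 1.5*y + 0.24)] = (4.49539999999999*y^9 - 1.72379999999998*y^8 + 105.93258*y^7 - 400.145174*y^6 + 517.134426*y^5 - 205.821072*y^4 - 59.16526*y^3 + 18.493776*y^2 + 32.9328*y - 12.06144)/(2.197*y^12 - 12.0159*y^11 + 18.15411*y^10 + 7.972587*y^9 - 39.279678*y^8 + 17.161254*y^7 + 21.495088*y^6 - 18.866772*y^5 - 0.0454319999999999*y^4 + 4.563864*y^3 - 1.747872*y^2 + 0.2592*y - 0.013824)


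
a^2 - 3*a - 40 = (a - 8)*(a + 5)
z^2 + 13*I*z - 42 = (z + 6*I)*(z + 7*I)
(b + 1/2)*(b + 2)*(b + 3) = b^3 + 11*b^2/2 + 17*b/2 + 3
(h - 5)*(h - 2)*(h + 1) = h^3 - 6*h^2 + 3*h + 10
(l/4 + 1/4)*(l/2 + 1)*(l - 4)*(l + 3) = l^4/8 + l^3/4 - 13*l^2/8 - 19*l/4 - 3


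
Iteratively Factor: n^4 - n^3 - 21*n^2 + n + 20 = (n + 4)*(n^3 - 5*n^2 - n + 5) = (n + 1)*(n + 4)*(n^2 - 6*n + 5) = (n - 1)*(n + 1)*(n + 4)*(n - 5)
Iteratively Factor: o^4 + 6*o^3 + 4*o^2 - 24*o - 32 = (o - 2)*(o^3 + 8*o^2 + 20*o + 16) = (o - 2)*(o + 2)*(o^2 + 6*o + 8) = (o - 2)*(o + 2)^2*(o + 4)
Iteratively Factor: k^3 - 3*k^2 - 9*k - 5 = (k + 1)*(k^2 - 4*k - 5) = (k + 1)^2*(k - 5)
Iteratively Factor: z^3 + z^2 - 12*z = (z - 3)*(z^2 + 4*z) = (z - 3)*(z + 4)*(z)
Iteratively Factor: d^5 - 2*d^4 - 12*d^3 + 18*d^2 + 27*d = (d - 3)*(d^4 + d^3 - 9*d^2 - 9*d) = d*(d - 3)*(d^3 + d^2 - 9*d - 9) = d*(d - 3)*(d + 1)*(d^2 - 9) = d*(d - 3)^2*(d + 1)*(d + 3)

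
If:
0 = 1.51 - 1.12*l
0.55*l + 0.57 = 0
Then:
No Solution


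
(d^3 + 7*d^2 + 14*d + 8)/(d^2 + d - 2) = (d^2 + 5*d + 4)/(d - 1)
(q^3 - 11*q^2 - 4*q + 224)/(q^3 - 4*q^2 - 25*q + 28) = (q - 8)/(q - 1)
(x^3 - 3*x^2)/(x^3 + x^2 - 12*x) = x/(x + 4)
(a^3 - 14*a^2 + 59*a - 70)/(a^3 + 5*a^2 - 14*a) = (a^2 - 12*a + 35)/(a*(a + 7))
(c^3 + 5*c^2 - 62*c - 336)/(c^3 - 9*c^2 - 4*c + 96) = (c^2 + 13*c + 42)/(c^2 - c - 12)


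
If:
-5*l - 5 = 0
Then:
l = -1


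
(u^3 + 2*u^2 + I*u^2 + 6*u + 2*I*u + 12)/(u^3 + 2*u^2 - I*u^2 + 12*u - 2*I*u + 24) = (u - 2*I)/(u - 4*I)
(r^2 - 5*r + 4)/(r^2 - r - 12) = (r - 1)/(r + 3)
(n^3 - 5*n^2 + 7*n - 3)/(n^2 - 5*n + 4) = (n^2 - 4*n + 3)/(n - 4)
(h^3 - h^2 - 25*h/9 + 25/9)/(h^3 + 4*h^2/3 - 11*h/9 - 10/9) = (3*h - 5)/(3*h + 2)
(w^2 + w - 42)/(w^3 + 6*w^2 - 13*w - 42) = (w - 6)/(w^2 - w - 6)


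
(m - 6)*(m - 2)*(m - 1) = m^3 - 9*m^2 + 20*m - 12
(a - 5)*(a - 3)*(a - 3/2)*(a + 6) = a^4 - 7*a^3/2 - 30*a^2 + 279*a/2 - 135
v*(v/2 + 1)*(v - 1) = v^3/2 + v^2/2 - v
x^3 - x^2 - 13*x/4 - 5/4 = (x - 5/2)*(x + 1/2)*(x + 1)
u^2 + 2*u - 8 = (u - 2)*(u + 4)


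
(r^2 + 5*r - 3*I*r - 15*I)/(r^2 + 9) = (r + 5)/(r + 3*I)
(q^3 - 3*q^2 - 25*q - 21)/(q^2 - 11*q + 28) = (q^2 + 4*q + 3)/(q - 4)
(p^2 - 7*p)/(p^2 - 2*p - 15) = p*(7 - p)/(-p^2 + 2*p + 15)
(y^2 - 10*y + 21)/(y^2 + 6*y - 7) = (y^2 - 10*y + 21)/(y^2 + 6*y - 7)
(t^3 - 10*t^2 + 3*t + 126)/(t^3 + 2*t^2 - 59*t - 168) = (t^2 - 13*t + 42)/(t^2 - t - 56)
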